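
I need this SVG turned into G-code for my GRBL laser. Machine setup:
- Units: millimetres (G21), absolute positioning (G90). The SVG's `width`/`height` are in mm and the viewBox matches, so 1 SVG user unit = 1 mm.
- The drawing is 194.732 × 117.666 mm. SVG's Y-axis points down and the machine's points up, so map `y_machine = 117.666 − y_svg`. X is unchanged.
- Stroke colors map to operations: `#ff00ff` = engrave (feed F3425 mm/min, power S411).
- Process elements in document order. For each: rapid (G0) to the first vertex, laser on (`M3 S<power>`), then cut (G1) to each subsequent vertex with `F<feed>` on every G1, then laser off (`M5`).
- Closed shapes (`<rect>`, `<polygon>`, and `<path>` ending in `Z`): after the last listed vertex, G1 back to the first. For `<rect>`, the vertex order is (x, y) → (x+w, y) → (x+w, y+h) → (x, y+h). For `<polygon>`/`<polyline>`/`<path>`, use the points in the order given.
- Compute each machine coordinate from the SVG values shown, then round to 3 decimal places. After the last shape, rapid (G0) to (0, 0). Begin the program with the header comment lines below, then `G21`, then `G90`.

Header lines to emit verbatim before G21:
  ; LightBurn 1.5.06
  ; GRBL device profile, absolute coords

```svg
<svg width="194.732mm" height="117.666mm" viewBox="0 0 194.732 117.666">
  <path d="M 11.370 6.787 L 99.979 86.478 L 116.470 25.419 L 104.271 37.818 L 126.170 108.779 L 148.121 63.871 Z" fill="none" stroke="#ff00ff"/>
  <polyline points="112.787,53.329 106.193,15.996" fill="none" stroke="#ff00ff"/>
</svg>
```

; LightBurn 1.5.06
; GRBL device profile, absolute coords
G21
G90
G0 X11.370 Y110.879
M3 S411
G1 X99.979 Y31.188 F3425
G1 X116.470 Y92.247 F3425
G1 X104.271 Y79.848 F3425
G1 X126.170 Y8.887 F3425
G1 X148.121 Y53.795 F3425
G1 X11.370 Y110.879 F3425
M5
G0 X112.787 Y64.337
M3 S411
G1 X106.193 Y101.670 F3425
M5
G0 X0.000 Y0.000

1 u = 1 mm; y_m = 117.666 − y.

[1] `<path>` closed polygon, #ff00ff→engrave S411 F3425: (11.370,110.879) → (99.979,31.188) → (116.470,92.247) → (104.271,79.848) → (126.170,8.887) → (148.121,53.795) → (11.370,110.879) (closed)

[2] `<polyline>` line segment, #ff00ff→engrave S411 F3425: (112.787,64.337) → (106.193,101.670)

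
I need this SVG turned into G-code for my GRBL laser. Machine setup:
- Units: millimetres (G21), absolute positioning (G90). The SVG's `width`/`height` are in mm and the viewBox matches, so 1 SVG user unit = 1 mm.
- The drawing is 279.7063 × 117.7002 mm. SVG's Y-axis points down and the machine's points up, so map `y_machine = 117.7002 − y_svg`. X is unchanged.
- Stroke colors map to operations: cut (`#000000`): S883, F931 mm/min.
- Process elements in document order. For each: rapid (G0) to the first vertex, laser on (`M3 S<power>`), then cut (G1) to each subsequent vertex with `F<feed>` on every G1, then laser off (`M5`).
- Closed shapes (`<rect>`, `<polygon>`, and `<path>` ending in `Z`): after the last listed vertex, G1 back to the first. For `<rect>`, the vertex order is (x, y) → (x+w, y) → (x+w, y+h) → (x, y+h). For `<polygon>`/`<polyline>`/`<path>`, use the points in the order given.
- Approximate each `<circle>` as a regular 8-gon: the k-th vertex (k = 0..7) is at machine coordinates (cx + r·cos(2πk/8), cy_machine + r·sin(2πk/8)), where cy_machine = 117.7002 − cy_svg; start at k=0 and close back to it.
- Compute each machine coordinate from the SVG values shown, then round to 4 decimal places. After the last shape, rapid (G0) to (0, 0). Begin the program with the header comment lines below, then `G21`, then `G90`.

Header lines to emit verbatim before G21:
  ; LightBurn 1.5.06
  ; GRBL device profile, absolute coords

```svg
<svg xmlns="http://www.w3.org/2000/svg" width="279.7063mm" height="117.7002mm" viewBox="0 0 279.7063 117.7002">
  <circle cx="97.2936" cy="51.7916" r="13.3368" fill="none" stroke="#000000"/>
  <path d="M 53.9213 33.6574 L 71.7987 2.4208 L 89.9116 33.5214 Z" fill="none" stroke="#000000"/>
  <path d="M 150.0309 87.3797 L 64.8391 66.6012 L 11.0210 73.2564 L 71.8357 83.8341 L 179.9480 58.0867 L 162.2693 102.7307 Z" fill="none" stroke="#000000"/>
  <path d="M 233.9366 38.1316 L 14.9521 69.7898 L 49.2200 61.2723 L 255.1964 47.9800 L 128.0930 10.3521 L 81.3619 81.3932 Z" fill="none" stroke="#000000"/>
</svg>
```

; LightBurn 1.5.06
; GRBL device profile, absolute coords
G21
G90
G0 X110.6304 Y65.9086
M3 S883
G1 X106.7241 Y75.3391 F931
G1 X97.2936 Y79.2454 F931
G1 X87.8631 Y75.3391 F931
G1 X83.9568 Y65.9086 F931
G1 X87.8631 Y56.4781 F931
G1 X97.2936 Y52.5718 F931
G1 X106.7241 Y56.4781 F931
G1 X110.6304 Y65.9086 F931
M5
G0 X53.9213 Y84.0428
M3 S883
G1 X71.7987 Y115.2794 F931
G1 X89.9116 Y84.1788 F931
G1 X53.9213 Y84.0428 F931
M5
G0 X150.0309 Y30.3205
M3 S883
G1 X64.8391 Y51.0990 F931
G1 X11.0210 Y44.4438 F931
G1 X71.8357 Y33.8661 F931
G1 X179.9480 Y59.6135 F931
G1 X162.2693 Y14.9695 F931
G1 X150.0309 Y30.3205 F931
M5
G0 X233.9366 Y79.5686
M3 S883
G1 X14.9521 Y47.9104 F931
G1 X49.2200 Y56.4279 F931
G1 X255.1964 Y69.7202 F931
G1 X128.0930 Y107.3481 F931
G1 X81.3619 Y36.3070 F931
G1 X233.9366 Y79.5686 F931
M5
G0 X0.0000 Y0.0000

1 u = 1 mm; y_m = 117.7002 − y.

[1] `<circle>` circle, #000000→cut S883 F931: (110.6304,65.9086) → (106.7241,75.3391) → (97.2936,79.2454) → (87.8631,75.3391) → (83.9568,65.9086) → (87.8631,56.4781) → (97.2936,52.5718) → (106.7241,56.4781) → (110.6304,65.9086) (closed)

[2] `<path>` regular polygon, #000000→cut S883 F931: (53.9213,84.0428) → (71.7987,115.2794) → (89.9116,84.1788) → (53.9213,84.0428) (closed)

[3] `<path>` closed polygon, #000000→cut S883 F931: (150.0309,30.3205) → (64.8391,51.0990) → (11.0210,44.4438) → (71.8357,33.8661) → (179.9480,59.6135) → (162.2693,14.9695) → (150.0309,30.3205) (closed)

[4] `<path>` closed polygon, #000000→cut S883 F931: (233.9366,79.5686) → (14.9521,47.9104) → (49.2200,56.4279) → (255.1964,69.7202) → (128.0930,107.3481) → (81.3619,36.3070) → (233.9366,79.5686) (closed)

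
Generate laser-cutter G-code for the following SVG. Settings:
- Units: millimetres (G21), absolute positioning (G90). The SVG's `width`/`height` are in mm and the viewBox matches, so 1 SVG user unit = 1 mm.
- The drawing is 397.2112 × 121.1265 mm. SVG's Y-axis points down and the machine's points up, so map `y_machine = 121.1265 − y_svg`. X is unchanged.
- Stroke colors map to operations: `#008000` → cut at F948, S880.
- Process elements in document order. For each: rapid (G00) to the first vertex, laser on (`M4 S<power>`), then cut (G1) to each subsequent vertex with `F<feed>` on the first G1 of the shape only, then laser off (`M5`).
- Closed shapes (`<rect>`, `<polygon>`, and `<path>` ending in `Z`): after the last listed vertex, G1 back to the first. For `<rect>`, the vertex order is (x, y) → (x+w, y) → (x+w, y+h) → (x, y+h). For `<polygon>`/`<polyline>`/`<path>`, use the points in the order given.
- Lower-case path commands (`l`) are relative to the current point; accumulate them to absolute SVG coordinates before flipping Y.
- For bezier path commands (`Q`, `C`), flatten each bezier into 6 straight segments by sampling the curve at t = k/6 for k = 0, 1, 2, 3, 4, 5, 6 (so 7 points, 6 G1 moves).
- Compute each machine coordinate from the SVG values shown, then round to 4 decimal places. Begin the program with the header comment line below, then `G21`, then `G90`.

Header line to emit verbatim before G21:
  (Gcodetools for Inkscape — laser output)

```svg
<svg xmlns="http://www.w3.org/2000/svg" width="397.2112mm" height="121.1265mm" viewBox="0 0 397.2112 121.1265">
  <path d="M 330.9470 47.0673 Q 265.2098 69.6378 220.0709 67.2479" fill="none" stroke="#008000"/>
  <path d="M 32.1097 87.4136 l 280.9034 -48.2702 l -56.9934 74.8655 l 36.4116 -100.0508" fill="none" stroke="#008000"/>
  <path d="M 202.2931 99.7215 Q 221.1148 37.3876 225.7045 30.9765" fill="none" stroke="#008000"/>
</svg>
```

viewBox `0 0 397.2112 121.1265` with mm width/height → 1 unit = 1 mm. Flip: y_m = 121.1265 − y_svg.

**Shape 1** — `<path>` quadratic bezier, stroke `#008000` → cut (S880, F948). Control points (SVG): P0=(330.9470,47.0673), P1=(265.2098,69.6378), P2=(220.0709,67.2479); sampled at t=k/6. Machine vertices: (330.9470,74.0592) → (309.6068,67.2290) → (289.4109,61.7856) → (270.3594,57.7288) → (252.4522,55.0587) → (235.6894,53.7753) → (220.0709,53.8786). Open path.

**Shape 2** — `<path>` open polyline, stroke `#008000` → cut (S880, F948). Machine vertices: (32.1097,33.7129) → (313.0131,81.9831) → (256.0197,7.1176) → (292.4313,107.1684). Open path.

**Shape 3** — `<path>` quadratic bezier, stroke `#008000` → cut (S880, F948). Control points (SVG): P0=(202.2931,99.7215), P1=(221.1148,37.3876), P2=(225.7045,30.9765); sampled at t=k/6. Machine vertices: (202.2931,21.4050) → (208.1717,40.6296) → (213.2596,56.7473) → (217.5568,69.7582) → (221.0634,79.6623) → (223.7793,86.4596) → (225.7045,90.1500). Open path.

(Gcodetools for Inkscape — laser output)
G21
G90
G00 X330.9470 Y74.0592
M4 S880
G1 X309.6068 Y67.2290 F948
G1 X289.4109 Y61.7856
G1 X270.3594 Y57.7288
G1 X252.4522 Y55.0587
G1 X235.6894 Y53.7753
G1 X220.0709 Y53.8786
M5
G00 X32.1097 Y33.7129
M4 S880
G1 X313.0131 Y81.9831 F948
G1 X256.0197 Y7.1176
G1 X292.4313 Y107.1684
M5
G00 X202.2931 Y21.4050
M4 S880
G1 X208.1717 Y40.6296 F948
G1 X213.2596 Y56.7473
G1 X217.5568 Y69.7582
G1 X221.0634 Y79.6623
G1 X223.7793 Y86.4596
G1 X225.7045 Y90.1500
M5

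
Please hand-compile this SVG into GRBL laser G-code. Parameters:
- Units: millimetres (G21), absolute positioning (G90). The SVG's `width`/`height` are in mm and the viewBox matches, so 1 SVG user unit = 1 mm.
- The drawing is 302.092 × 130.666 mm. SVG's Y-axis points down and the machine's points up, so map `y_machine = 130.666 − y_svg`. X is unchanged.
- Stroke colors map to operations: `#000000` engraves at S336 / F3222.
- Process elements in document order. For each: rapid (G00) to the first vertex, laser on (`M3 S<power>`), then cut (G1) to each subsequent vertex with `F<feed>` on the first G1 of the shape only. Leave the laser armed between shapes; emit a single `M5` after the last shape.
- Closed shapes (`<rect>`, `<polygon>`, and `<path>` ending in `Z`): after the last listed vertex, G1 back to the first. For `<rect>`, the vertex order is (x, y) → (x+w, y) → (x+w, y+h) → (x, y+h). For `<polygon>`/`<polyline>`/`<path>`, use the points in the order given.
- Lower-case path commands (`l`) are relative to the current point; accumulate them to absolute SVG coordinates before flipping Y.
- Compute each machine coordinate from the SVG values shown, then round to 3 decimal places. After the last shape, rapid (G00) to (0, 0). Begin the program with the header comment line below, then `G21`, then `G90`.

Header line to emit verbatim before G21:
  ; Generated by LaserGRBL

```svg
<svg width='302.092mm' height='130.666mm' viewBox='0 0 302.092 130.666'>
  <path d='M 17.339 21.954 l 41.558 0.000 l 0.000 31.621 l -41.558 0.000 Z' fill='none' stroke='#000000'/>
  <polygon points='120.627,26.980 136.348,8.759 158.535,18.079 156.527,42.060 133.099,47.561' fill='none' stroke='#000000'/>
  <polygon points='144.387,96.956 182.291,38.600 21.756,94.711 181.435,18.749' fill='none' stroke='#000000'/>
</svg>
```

; Generated by LaserGRBL
G21
G90
G00 X17.339 Y108.712
M3 S336
G1 X58.897 Y108.712 F3222
G1 X58.897 Y77.091
G1 X17.339 Y77.091
G1 X17.339 Y108.712
G00 X120.627 Y103.686
M3 S336
G1 X136.348 Y121.907 F3222
G1 X158.535 Y112.587
G1 X156.527 Y88.606
G1 X133.099 Y83.105
G1 X120.627 Y103.686
G00 X144.387 Y33.710
M3 S336
G1 X182.291 Y92.066 F3222
G1 X21.756 Y35.955
G1 X181.435 Y111.917
G1 X144.387 Y33.710
M5
G00 X0.000 Y0.000

Since the viewBox matches the mm dimensions, user units are millimetres directly. The only transform is the Y-flip y_m = 130.666 − y_svg.

Shape 1 is a rectangle drawn with `<path>`. Its stroke #000000 means engrave at S336, F3222. After flipping Y the toolpath is (17.339,108.712) → (58.897,108.712) → (58.897,77.091) → (17.339,77.091) → (17.339,108.712), returning to the start.

Shape 2 is a regular polygon drawn with `<polygon>`. Its stroke #000000 means engrave at S336, F3222. After flipping Y the toolpath is (120.627,103.686) → (136.348,121.907) → (158.535,112.587) → (156.527,88.606) → (133.099,83.105) → (120.627,103.686), returning to the start.

Shape 3 is a closed polygon drawn with `<polygon>`. Its stroke #000000 means engrave at S336, F3222. After flipping Y the toolpath is (144.387,33.710) → (182.291,92.066) → (21.756,35.955) → (181.435,111.917) → (144.387,33.710), returning to the start.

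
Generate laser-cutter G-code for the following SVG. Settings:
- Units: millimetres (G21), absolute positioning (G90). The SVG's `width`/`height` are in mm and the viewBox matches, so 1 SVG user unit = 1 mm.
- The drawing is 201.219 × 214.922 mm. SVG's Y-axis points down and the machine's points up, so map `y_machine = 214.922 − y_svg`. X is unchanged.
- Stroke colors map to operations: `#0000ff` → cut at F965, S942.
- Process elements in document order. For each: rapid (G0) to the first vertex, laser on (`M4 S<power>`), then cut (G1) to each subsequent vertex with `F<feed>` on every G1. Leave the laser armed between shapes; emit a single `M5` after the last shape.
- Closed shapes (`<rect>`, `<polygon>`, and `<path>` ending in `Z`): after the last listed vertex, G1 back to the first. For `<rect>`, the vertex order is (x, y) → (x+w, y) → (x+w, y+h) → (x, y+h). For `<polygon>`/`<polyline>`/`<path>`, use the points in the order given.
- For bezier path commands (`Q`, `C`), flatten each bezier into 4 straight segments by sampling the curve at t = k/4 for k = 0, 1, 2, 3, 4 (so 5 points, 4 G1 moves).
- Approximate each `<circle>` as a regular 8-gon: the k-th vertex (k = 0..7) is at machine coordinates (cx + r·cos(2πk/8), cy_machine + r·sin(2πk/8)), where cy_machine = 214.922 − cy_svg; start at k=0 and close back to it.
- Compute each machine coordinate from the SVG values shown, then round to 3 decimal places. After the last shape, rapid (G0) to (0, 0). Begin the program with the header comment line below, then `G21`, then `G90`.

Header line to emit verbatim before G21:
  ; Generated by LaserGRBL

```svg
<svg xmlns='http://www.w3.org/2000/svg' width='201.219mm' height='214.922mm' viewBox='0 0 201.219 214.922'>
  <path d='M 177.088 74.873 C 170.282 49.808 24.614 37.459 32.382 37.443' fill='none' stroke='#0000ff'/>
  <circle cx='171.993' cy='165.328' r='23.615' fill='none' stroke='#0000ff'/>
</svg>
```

Since the viewBox matches the mm dimensions, user units are millimetres directly. The only transform is the Y-flip y_m = 214.922 − y_svg.

Shape 1 is a cubic bezier drawn with `<path>`. Its stroke #0000ff means cut at S942, F965. After flipping Y the toolpath is (177.088,140.049) → (150.514,156.469) → (99.270,168.157) → (50.758,175.149) → (32.382,177.479).

Shape 2 is a circle drawn with `<circle>`. Its stroke #0000ff means cut at S942, F965. After flipping Y the toolpath is (195.608,49.594) → (188.691,66.292) → (171.993,73.209) → (155.295,66.292) → (148.378,49.594) → (155.295,32.896) → (171.993,25.979) → (188.691,32.896) → (195.608,49.594), returning to the start.

; Generated by LaserGRBL
G21
G90
G0 X177.088 Y140.049
M4 S942
G1 X150.514 Y156.469 F965
G1 X99.270 Y168.157 F965
G1 X50.758 Y175.149 F965
G1 X32.382 Y177.479 F965
G0 X195.608 Y49.594
M4 S942
G1 X188.691 Y66.292 F965
G1 X171.993 Y73.209 F965
G1 X155.295 Y66.292 F965
G1 X148.378 Y49.594 F965
G1 X155.295 Y32.896 F965
G1 X171.993 Y25.979 F965
G1 X188.691 Y32.896 F965
G1 X195.608 Y49.594 F965
M5
G0 X0.000 Y0.000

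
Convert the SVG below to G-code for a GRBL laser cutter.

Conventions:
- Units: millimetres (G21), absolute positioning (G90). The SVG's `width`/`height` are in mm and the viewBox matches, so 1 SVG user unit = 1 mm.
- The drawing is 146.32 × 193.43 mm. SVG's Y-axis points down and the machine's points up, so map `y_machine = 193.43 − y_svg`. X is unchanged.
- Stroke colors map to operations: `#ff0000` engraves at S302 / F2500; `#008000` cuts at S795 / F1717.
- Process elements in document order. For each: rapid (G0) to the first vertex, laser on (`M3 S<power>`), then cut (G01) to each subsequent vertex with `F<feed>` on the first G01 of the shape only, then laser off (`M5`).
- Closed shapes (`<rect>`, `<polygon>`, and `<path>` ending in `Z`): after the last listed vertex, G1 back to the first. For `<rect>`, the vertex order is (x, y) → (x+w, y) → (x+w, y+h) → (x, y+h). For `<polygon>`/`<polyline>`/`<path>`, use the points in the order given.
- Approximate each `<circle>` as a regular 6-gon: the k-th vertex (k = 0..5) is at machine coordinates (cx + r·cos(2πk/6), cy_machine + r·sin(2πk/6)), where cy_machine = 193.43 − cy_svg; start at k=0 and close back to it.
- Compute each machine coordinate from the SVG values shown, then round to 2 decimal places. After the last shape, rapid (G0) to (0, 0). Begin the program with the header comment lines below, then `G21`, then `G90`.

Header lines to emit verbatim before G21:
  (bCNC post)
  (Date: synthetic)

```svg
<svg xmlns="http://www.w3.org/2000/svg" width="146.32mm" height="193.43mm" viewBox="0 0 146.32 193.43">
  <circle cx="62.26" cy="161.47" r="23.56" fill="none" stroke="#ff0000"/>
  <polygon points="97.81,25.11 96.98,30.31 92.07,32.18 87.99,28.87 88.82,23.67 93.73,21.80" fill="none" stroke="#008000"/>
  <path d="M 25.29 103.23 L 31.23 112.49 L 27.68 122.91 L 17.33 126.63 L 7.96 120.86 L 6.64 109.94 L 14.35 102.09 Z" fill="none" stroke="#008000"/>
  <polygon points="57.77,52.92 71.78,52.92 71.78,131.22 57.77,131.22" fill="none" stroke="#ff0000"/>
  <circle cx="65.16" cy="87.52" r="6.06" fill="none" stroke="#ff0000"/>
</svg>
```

1 u = 1 mm; y_m = 193.43 − y.

[1] `<circle>` circle, #ff0000→engrave S302 F2500: (85.82,31.96) → (74.04,52.36) → (50.48,52.36) → (38.70,31.96) → (50.48,11.56) → (74.04,11.56) → (85.82,31.96) (closed)

[2] `<polygon>` regular polygon, #008000→cut S795 F1717: (97.81,168.32) → (96.98,163.12) → (92.07,161.25) → (87.99,164.56) → (88.82,169.76) → (93.73,171.63) → (97.81,168.32) (closed)

[3] `<path>` regular polygon, #008000→cut S795 F1717: (25.29,90.20) → (31.23,80.94) → (27.68,70.52) → (17.33,66.80) → (7.96,72.57) → (6.64,83.49) → (14.35,91.34) → (25.29,90.20) (closed)

[4] `<polygon>` rectangle, #ff0000→engrave S302 F2500: (57.77,140.51) → (71.78,140.51) → (71.78,62.21) → (57.77,62.21) → (57.77,140.51) (closed)

[5] `<circle>` circle, #ff0000→engrave S302 F2500: (71.22,105.91) → (68.19,111.16) → (62.13,111.16) → (59.10,105.91) → (62.13,100.66) → (68.19,100.66) → (71.22,105.91) (closed)

(bCNC post)
(Date: synthetic)
G21
G90
G0 X85.82 Y31.96
M3 S302
G01 X74.04 Y52.36 F2500
G01 X50.48 Y52.36
G01 X38.70 Y31.96
G01 X50.48 Y11.56
G01 X74.04 Y11.56
G01 X85.82 Y31.96
M5
G0 X97.81 Y168.32
M3 S795
G01 X96.98 Y163.12 F1717
G01 X92.07 Y161.25
G01 X87.99 Y164.56
G01 X88.82 Y169.76
G01 X93.73 Y171.63
G01 X97.81 Y168.32
M5
G0 X25.29 Y90.20
M3 S795
G01 X31.23 Y80.94 F1717
G01 X27.68 Y70.52
G01 X17.33 Y66.80
G01 X7.96 Y72.57
G01 X6.64 Y83.49
G01 X14.35 Y91.34
G01 X25.29 Y90.20
M5
G0 X57.77 Y140.51
M3 S302
G01 X71.78 Y140.51 F2500
G01 X71.78 Y62.21
G01 X57.77 Y62.21
G01 X57.77 Y140.51
M5
G0 X71.22 Y105.91
M3 S302
G01 X68.19 Y111.16 F2500
G01 X62.13 Y111.16
G01 X59.10 Y105.91
G01 X62.13 Y100.66
G01 X68.19 Y100.66
G01 X71.22 Y105.91
M5
G0 X0.00 Y0.00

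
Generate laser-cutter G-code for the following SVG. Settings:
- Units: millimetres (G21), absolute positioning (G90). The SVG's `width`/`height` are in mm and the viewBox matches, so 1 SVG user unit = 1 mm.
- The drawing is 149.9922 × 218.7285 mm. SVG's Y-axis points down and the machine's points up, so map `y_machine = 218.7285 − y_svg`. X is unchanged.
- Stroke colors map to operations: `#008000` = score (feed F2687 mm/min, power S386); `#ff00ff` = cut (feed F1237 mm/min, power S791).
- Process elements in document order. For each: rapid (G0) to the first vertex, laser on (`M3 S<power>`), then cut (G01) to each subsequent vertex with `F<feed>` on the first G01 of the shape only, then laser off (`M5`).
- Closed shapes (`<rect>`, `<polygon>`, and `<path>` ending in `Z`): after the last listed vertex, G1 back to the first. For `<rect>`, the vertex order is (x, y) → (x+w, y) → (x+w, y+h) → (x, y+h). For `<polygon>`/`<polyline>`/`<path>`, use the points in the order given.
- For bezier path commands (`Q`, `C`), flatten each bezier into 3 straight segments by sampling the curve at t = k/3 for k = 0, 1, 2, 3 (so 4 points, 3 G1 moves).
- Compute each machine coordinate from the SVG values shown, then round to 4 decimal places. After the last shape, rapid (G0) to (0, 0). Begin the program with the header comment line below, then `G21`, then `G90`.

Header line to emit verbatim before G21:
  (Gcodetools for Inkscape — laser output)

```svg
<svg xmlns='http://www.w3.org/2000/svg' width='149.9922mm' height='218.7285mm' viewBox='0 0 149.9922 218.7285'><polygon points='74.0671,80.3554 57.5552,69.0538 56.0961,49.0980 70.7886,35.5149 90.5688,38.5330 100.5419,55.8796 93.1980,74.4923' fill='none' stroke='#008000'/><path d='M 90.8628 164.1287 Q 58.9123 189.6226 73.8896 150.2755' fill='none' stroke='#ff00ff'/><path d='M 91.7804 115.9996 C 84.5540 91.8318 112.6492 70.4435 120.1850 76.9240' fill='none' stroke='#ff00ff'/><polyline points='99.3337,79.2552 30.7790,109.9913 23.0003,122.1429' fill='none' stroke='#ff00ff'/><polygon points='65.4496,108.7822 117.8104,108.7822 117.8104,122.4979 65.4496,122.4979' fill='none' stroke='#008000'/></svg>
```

viewBox `0 0 149.9922 218.7285` with mm width/height → 1 unit = 1 mm. Flip: y_m = 218.7285 − y_svg.

**Shape 1** — `<polygon>` regular polygon, stroke `#008000` → score (S386, F2687). Machine vertices: (74.0671,138.3731) → (57.5552,149.6747) → (56.0961,169.6305) → (70.7886,183.2136) → (90.5688,180.1955) → (100.5419,162.8489) → (93.1980,144.2362) → (74.0671,138.3731). Closed: final G1 returns to the first vertex.

**Shape 2** — `<path>` quadratic bezier, stroke `#ff00ff` → cut (S791, F1237). Control points (SVG): P0=(90.8628,164.1287), P1=(58.9123,189.6226), P2=(73.8896,150.2755); sampled at t=k/3. Machine vertices: (90.8628,54.5998) → (74.7767,44.8084) → (69.1189,49.4262) → (73.8896,68.4530). Open path.

**Shape 3** — `<path>` cubic bezier, stroke `#ff00ff` → cut (S791, F1237). Control points (SVG): P0=(91.7804,115.9996), P1=(84.5540,91.8318), P2=(112.6492,70.4435), P3=(120.1850,76.9240); sampled at t=k/3. Machine vertices: (91.7804,102.7289) → (94.2582,125.0410) → (107.8657,139.9246) → (120.1850,141.8045). Open path.

**Shape 4** — `<polyline>` open polyline, stroke `#ff00ff` → cut (S791, F1237). Machine vertices: (99.3337,139.4733) → (30.7790,108.7372) → (23.0003,96.5856). Open path.

**Shape 5** — `<polygon>` rectangle, stroke `#008000` → score (S386, F2687). Machine vertices: (65.4496,109.9463) → (117.8104,109.9463) → (117.8104,96.2306) → (65.4496,96.2306) → (65.4496,109.9463). Closed: final G1 returns to the first vertex.

(Gcodetools for Inkscape — laser output)
G21
G90
G0 X74.0671 Y138.3731
M3 S386
G01 X57.5552 Y149.6747 F2687
G01 X56.0961 Y169.6305
G01 X70.7886 Y183.2136
G01 X90.5688 Y180.1955
G01 X100.5419 Y162.8489
G01 X93.1980 Y144.2362
G01 X74.0671 Y138.3731
M5
G0 X90.8628 Y54.5998
M3 S791
G01 X74.7767 Y44.8084 F1237
G01 X69.1189 Y49.4262
G01 X73.8896 Y68.4530
M5
G0 X91.7804 Y102.7289
M3 S791
G01 X94.2582 Y125.0410 F1237
G01 X107.8657 Y139.9246
G01 X120.1850 Y141.8045
M5
G0 X99.3337 Y139.4733
M3 S791
G01 X30.7790 Y108.7372 F1237
G01 X23.0003 Y96.5856
M5
G0 X65.4496 Y109.9463
M3 S386
G01 X117.8104 Y109.9463 F2687
G01 X117.8104 Y96.2306
G01 X65.4496 Y96.2306
G01 X65.4496 Y109.9463
M5
G0 X0.0000 Y0.0000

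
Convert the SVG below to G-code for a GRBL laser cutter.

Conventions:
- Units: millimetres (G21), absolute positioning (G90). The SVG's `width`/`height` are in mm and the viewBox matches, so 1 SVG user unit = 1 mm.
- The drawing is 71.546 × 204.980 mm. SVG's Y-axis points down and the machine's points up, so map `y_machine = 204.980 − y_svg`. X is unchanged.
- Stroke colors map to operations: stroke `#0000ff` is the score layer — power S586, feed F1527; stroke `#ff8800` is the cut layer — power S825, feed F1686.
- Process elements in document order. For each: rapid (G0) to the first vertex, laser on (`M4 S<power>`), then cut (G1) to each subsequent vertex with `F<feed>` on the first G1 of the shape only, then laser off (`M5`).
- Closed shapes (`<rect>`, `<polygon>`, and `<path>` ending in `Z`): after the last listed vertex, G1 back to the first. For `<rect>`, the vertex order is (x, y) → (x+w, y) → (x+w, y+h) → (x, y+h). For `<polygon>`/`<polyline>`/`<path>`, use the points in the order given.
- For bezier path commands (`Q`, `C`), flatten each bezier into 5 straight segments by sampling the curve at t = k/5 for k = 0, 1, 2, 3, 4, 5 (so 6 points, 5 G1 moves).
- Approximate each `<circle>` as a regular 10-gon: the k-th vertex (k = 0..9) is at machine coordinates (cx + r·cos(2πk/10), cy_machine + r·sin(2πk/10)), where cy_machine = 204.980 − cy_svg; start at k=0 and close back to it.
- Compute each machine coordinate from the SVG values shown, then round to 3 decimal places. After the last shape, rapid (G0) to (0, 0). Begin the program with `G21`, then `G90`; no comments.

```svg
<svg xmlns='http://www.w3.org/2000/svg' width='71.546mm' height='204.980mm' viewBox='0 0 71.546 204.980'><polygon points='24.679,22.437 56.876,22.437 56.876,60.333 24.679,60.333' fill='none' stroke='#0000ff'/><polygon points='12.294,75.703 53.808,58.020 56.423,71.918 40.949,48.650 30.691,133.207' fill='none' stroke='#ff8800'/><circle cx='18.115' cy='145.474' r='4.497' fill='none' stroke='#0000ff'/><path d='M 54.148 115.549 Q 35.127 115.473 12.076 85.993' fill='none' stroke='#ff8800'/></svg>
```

G21
G90
G0 X24.679 Y182.543
M4 S586
G1 X56.876 Y182.543 F1527
G1 X56.876 Y144.647
G1 X24.679 Y144.647
G1 X24.679 Y182.543
M5
G0 X12.294 Y129.277
M4 S825
G1 X53.808 Y146.960 F1686
G1 X56.423 Y133.062
G1 X40.949 Y156.330
G1 X30.691 Y71.773
G1 X12.294 Y129.277
M5
G0 X22.612 Y59.506
M4 S586
G1 X21.753 Y62.149 F1527
G1 X19.505 Y63.783
G1 X16.725 Y63.783
G1 X14.477 Y62.149
G1 X13.618 Y59.506
G1 X14.477 Y56.863
G1 X16.725 Y55.229
G1 X19.505 Y55.229
G1 X21.753 Y56.863
G1 X22.612 Y59.506
M5
G0 X54.148 Y89.431
M4 S825
G1 X46.378 Y90.638 F1686
G1 X38.286 Y94.196
G1 X29.872 Y100.108
G1 X21.135 Y108.371
G1 X12.076 Y118.987
M5
G0 X0.000 Y0.000

Since the viewBox matches the mm dimensions, user units are millimetres directly. The only transform is the Y-flip y_m = 204.980 − y_svg.

Shape 1 is a rectangle drawn with `<polygon>`. Its stroke #0000ff means score at S586, F1527. After flipping Y the toolpath is (24.679,182.543) → (56.876,182.543) → (56.876,144.647) → (24.679,144.647) → (24.679,182.543), returning to the start.

Shape 2 is a closed polygon drawn with `<polygon>`. Its stroke #ff8800 means cut at S825, F1686. After flipping Y the toolpath is (12.294,129.277) → (53.808,146.960) → (56.423,133.062) → (40.949,156.330) → (30.691,71.773) → (12.294,129.277), returning to the start.

Shape 3 is a circle drawn with `<circle>`. Its stroke #0000ff means score at S586, F1527. After flipping Y the toolpath is (22.612,59.506) → (21.753,62.149) → (19.505,63.783) → (16.725,63.783) → (14.477,62.149) → (13.618,59.506) → (14.477,56.863) → (16.725,55.229) → (19.505,55.229) → (21.753,56.863) → (22.612,59.506), returning to the start.

Shape 4 is a quadratic bezier drawn with `<path>`. Its stroke #ff8800 means cut at S825, F1686. After flipping Y the toolpath is (54.148,89.431) → (46.378,90.638) → (38.286,94.196) → (29.872,100.108) → (21.135,108.371) → (12.076,118.987).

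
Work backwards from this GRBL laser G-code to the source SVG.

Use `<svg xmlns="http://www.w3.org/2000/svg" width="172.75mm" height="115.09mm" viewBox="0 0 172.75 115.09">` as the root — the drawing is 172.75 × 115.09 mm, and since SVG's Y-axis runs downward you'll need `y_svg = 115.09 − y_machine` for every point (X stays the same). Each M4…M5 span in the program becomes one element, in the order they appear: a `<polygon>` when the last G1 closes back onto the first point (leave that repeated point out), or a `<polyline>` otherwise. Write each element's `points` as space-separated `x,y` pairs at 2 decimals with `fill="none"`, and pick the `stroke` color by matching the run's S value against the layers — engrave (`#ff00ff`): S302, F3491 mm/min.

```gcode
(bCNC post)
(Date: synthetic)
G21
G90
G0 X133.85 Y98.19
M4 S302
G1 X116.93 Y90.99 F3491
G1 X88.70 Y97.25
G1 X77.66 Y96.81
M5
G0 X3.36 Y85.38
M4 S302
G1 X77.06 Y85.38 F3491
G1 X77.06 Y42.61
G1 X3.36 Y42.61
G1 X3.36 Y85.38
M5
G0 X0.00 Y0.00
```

<svg xmlns="http://www.w3.org/2000/svg" width="172.75mm" height="115.09mm" viewBox="0 0 172.75 115.09">
  <polyline points="133.85,16.90 116.93,24.10 88.70,17.84 77.66,18.28" fill="none" stroke="#ff00ff"/>
  <polygon points="3.36,29.71 77.06,29.71 77.06,72.48 3.36,72.48" fill="none" stroke="#ff00ff"/>
</svg>

Machine Y-up, SVG Y-down with viewBox height 115.09, so y_svg = 115.09 − y_machine; X carries over. Every run uses S302, so all elements get stroke `#ff00ff` (engrave).

Run 1: The run is open, so emit a `<polyline>` with points (Y-flipped): 133.85,16.90 116.93,24.10 88.70,17.84 77.66,18.28.

Run 2: The run returns to its start, so emit a `<polygon>` with points (Y-flipped): 3.36,29.71 77.06,29.71 77.06,72.48 3.36,72.48.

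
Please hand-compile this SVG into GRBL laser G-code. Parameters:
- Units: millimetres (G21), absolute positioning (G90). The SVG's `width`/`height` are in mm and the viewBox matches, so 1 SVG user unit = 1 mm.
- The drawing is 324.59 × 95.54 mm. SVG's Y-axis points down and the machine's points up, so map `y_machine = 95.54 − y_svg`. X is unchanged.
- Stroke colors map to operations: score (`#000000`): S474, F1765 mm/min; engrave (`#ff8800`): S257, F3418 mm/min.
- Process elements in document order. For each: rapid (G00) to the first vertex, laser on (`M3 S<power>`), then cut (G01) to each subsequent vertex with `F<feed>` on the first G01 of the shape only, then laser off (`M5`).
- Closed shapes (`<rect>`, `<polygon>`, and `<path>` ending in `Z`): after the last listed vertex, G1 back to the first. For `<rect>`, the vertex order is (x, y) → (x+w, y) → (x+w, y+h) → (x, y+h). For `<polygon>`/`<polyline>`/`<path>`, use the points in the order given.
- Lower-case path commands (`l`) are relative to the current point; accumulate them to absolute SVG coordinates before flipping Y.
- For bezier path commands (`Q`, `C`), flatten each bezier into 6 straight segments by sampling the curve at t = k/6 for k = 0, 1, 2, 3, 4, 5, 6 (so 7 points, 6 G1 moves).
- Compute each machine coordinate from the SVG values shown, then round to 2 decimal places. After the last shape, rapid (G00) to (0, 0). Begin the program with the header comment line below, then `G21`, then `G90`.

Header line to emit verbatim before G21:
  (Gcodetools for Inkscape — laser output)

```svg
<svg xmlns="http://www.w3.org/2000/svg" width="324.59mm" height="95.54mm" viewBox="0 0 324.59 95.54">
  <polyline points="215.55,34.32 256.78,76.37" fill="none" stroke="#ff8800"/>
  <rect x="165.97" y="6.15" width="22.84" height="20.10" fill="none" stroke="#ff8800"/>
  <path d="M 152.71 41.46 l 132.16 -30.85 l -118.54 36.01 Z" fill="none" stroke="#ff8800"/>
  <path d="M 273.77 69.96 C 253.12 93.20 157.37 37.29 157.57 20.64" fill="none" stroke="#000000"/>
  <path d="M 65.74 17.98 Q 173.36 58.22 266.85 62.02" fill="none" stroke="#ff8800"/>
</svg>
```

1 u = 1 mm; y_m = 95.54 − y.

[1] `<polyline>` line segment, #ff8800→engrave S257 F3418: (215.55,61.22) → (256.78,19.17)

[2] `<rect>` rectangle, #ff8800→engrave S257 F3418: (165.97,89.39) → (188.81,89.39) → (188.81,69.29) → (165.97,69.29) → (165.97,89.39) (closed)

[3] `<path>` closed polygon, #ff8800→engrave S257 F3418: (152.71,54.08) → (284.87,84.93) → (166.33,48.92) → (152.71,54.08) (closed)

[4] `<path>` cubic bezier, #000000→score S474 F1765: (273.77,25.58) → (257.98,20.01) → (234.42,24.34) → (207.85,35.28) → (183.02,49.55) → (164.67,63.85) → (157.57,74.90)

[5] `<path>` quadratic bezier, #ff8800→engrave S257 F3418: (65.74,77.56) → (101.22,65.16) → (135.92,54.78) → (169.83,46.43) → (202.95,40.10) → (235.29,35.80) → (266.85,33.52)

(Gcodetools for Inkscape — laser output)
G21
G90
G00 X215.55 Y61.22
M3 S257
G01 X256.78 Y19.17 F3418
M5
G00 X165.97 Y89.39
M3 S257
G01 X188.81 Y89.39 F3418
G01 X188.81 Y69.29
G01 X165.97 Y69.29
G01 X165.97 Y89.39
M5
G00 X152.71 Y54.08
M3 S257
G01 X284.87 Y84.93 F3418
G01 X166.33 Y48.92
G01 X152.71 Y54.08
M5
G00 X273.77 Y25.58
M3 S474
G01 X257.98 Y20.01 F1765
G01 X234.42 Y24.34
G01 X207.85 Y35.28
G01 X183.02 Y49.55
G01 X164.67 Y63.85
G01 X157.57 Y74.90
M5
G00 X65.74 Y77.56
M3 S257
G01 X101.22 Y65.16 F3418
G01 X135.92 Y54.78
G01 X169.83 Y46.43
G01 X202.95 Y40.10
G01 X235.29 Y35.80
G01 X266.85 Y33.52
M5
G00 X0.00 Y0.00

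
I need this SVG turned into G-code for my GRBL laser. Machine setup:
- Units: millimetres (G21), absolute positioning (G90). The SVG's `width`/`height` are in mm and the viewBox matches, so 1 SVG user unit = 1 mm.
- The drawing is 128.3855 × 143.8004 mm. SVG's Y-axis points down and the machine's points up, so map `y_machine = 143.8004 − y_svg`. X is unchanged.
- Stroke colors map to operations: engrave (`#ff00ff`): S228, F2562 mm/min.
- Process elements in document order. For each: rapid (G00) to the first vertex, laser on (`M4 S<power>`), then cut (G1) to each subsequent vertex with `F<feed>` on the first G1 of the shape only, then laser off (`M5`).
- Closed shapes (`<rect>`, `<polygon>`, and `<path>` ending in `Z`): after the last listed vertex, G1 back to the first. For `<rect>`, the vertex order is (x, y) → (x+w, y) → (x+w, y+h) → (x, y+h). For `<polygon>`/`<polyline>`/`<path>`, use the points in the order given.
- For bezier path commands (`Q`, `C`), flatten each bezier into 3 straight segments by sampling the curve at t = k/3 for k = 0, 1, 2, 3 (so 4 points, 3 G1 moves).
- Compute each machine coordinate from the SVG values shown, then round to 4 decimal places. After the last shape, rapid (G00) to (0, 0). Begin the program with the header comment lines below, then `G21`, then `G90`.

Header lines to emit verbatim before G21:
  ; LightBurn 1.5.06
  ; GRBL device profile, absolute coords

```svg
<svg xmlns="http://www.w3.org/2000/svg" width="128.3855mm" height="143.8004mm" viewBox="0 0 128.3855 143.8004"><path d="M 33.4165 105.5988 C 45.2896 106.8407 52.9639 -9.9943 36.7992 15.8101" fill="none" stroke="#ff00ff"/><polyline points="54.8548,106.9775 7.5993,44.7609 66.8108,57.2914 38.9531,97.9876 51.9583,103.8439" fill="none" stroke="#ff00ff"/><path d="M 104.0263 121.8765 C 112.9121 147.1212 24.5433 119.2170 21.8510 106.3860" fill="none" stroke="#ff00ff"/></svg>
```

; LightBurn 1.5.06
; GRBL device profile, absolute coords
G21
G90
G00 X33.4165 Y38.2016
M4 S228
G1 X43.1626 Y66.6625 F2562
G1 X45.7450 Y115.9044
G1 X36.7992 Y127.9903
M5
G00 X54.8548 Y36.8229
M4 S228
G1 X7.5993 Y99.0395 F2562
G1 X66.8108 Y86.5090
G1 X38.9531 Y45.8128
G1 X51.9583 Y39.9565
M5
G00 X104.0263 Y21.9239
M4 S228
G1 X87.2691 Y11.8688 F2562
G1 X46.3269 Y22.0857
G1 X21.8510 Y37.4144
M5
G00 X0.0000 Y0.0000

1 u = 1 mm; y_m = 143.8004 − y.

[1] `<path>` cubic bezier, #ff00ff→engrave S228 F2562: (33.4165,38.2016) → (43.1626,66.6625) → (45.7450,115.9044) → (36.7992,127.9903)

[2] `<polyline>` open polyline, #ff00ff→engrave S228 F2562: (54.8548,36.8229) → (7.5993,99.0395) → (66.8108,86.5090) → (38.9531,45.8128) → (51.9583,39.9565)

[3] `<path>` cubic bezier, #ff00ff→engrave S228 F2562: (104.0263,21.9239) → (87.2691,11.8688) → (46.3269,22.0857) → (21.8510,37.4144)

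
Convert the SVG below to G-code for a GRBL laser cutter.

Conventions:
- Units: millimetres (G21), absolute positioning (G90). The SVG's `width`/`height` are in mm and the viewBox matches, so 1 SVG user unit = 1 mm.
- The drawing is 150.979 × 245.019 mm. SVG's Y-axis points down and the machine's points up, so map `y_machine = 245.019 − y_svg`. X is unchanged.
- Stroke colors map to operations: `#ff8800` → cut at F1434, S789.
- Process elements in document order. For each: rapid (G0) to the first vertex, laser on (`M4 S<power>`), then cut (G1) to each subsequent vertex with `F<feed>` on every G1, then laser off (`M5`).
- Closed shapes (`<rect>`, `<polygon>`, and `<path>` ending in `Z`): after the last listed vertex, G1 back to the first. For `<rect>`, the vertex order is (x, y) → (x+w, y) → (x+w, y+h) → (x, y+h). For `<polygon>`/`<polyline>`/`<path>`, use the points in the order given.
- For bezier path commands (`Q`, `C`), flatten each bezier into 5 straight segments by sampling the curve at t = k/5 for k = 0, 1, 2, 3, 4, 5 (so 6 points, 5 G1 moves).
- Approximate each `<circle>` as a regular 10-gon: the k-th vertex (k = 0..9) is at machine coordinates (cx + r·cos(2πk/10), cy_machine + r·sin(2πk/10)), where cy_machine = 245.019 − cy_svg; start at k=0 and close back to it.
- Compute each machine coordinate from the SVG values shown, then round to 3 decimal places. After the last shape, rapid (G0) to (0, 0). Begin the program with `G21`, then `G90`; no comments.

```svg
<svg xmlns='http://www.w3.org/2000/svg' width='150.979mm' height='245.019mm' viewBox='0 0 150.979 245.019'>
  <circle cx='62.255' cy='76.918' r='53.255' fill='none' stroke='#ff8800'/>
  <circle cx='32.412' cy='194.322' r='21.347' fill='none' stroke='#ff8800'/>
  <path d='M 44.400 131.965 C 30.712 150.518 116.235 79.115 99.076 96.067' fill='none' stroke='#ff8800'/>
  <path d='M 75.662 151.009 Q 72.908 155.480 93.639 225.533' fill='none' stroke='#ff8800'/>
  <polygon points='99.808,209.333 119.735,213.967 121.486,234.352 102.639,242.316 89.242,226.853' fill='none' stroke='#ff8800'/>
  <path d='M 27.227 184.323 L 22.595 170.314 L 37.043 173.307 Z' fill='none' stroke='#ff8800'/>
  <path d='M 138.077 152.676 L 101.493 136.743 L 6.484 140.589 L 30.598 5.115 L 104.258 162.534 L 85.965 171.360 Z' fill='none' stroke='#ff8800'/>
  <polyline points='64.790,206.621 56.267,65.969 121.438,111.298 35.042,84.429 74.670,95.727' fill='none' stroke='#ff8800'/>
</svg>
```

G21
G90
G0 X115.510 Y168.101
M4 S789
G1 X105.339 Y199.404 F1434
G1 X78.712 Y218.750 F1434
G1 X45.798 Y218.750 F1434
G1 X19.171 Y199.404 F1434
G1 X9.000 Y168.101 F1434
G1 X19.171 Y136.798 F1434
G1 X45.798 Y117.452 F1434
G1 X78.712 Y117.452 F1434
G1 X105.339 Y136.798 F1434
G1 X115.510 Y168.101 F1434
M5
G0 X53.759 Y50.697
M4 S789
G1 X49.682 Y63.244 F1434
G1 X39.009 Y70.999 F1434
G1 X25.815 Y70.999 F1434
G1 X15.142 Y63.244 F1434
G1 X11.065 Y50.697 F1434
G1 X15.142 Y38.150 F1434
G1 X25.815 Y30.395 F1434
G1 X39.009 Y30.395 F1434
G1 X49.682 Y38.150 F1434
G1 X53.759 Y50.697 F1434
M5
G0 X44.400 Y113.054
M4 S789
G1 X46.477 Y111.290 F1434
G1 X62.675 Y122.557 F1434
G1 X83.301 Y138.296 F1434
G1 X98.665 Y149.947 F1434
G1 X99.076 Y148.952 F1434
M5
G0 X75.662 Y94.010
M4 S789
G1 X75.500 Y89.598 F1434
G1 X77.216 Y79.940 F1434
G1 X80.812 Y65.035 F1434
G1 X86.286 Y44.884 F1434
G1 X93.639 Y19.486 F1434
M5
G0 X99.808 Y35.686
M4 S789
G1 X119.735 Y31.052 F1434
G1 X121.486 Y10.667 F1434
G1 X102.639 Y2.703 F1434
G1 X89.242 Y18.166 F1434
G1 X99.808 Y35.686 F1434
M5
G0 X27.227 Y60.696
M4 S789
G1 X22.595 Y74.705 F1434
G1 X37.043 Y71.712 F1434
G1 X27.227 Y60.696 F1434
M5
G0 X138.077 Y92.343
M4 S789
G1 X101.493 Y108.276 F1434
G1 X6.484 Y104.430 F1434
G1 X30.598 Y239.904 F1434
G1 X104.258 Y82.485 F1434
G1 X85.965 Y73.659 F1434
G1 X138.077 Y92.343 F1434
M5
G0 X64.790 Y38.398
M4 S789
G1 X56.267 Y179.050 F1434
G1 X121.438 Y133.721 F1434
G1 X35.042 Y160.590 F1434
G1 X74.670 Y149.292 F1434
M5
G0 X0.000 Y0.000

1 u = 1 mm; y_m = 245.019 − y.

[1] `<circle>` circle, #ff8800→cut S789 F1434: (115.510,168.101) → (105.339,199.404) → (78.712,218.750) → (45.798,218.750) → (19.171,199.404) → (9.000,168.101) → (19.171,136.798) → (45.798,117.452) → (78.712,117.452) → (105.339,136.798) → (115.510,168.101) (closed)

[2] `<circle>` circle, #ff8800→cut S789 F1434: (53.759,50.697) → (49.682,63.244) → (39.009,70.999) → (25.815,70.999) → (15.142,63.244) → (11.065,50.697) → (15.142,38.150) → (25.815,30.395) → (39.009,30.395) → (49.682,38.150) → (53.759,50.697) (closed)

[3] `<path>` cubic bezier, #ff8800→cut S789 F1434: (44.400,113.054) → (46.477,111.290) → (62.675,122.557) → (83.301,138.296) → (98.665,149.947) → (99.076,148.952)

[4] `<path>` quadratic bezier, #ff8800→cut S789 F1434: (75.662,94.010) → (75.500,89.598) → (77.216,79.940) → (80.812,65.035) → (86.286,44.884) → (93.639,19.486)

[5] `<polygon>` regular polygon, #ff8800→cut S789 F1434: (99.808,35.686) → (119.735,31.052) → (121.486,10.667) → (102.639,2.703) → (89.242,18.166) → (99.808,35.686) (closed)

[6] `<path>` regular polygon, #ff8800→cut S789 F1434: (27.227,60.696) → (22.595,74.705) → (37.043,71.712) → (27.227,60.696) (closed)

[7] `<path>` closed polygon, #ff8800→cut S789 F1434: (138.077,92.343) → (101.493,108.276) → (6.484,104.430) → (30.598,239.904) → (104.258,82.485) → (85.965,73.659) → (138.077,92.343) (closed)

[8] `<polyline>` open polyline, #ff8800→cut S789 F1434: (64.790,38.398) → (56.267,179.050) → (121.438,133.721) → (35.042,160.590) → (74.670,149.292)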